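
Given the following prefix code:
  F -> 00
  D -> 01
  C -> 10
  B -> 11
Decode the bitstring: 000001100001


Decoding step by step:
Bits 00 -> F
Bits 00 -> F
Bits 01 -> D
Bits 10 -> C
Bits 00 -> F
Bits 01 -> D


Decoded message: FFDCFD


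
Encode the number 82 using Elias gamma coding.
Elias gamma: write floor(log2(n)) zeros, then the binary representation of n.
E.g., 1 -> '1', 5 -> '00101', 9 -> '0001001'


num_bits = floor(log2(82)) + 1 = 7
leading_zeros = num_bits - 1 = 6
binary(82) = 1010010

Elias gamma(82) = '000000' + '1010010' = 0000001010010 (13 bits)


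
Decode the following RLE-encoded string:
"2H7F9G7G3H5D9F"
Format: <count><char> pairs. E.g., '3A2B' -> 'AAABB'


Expanding each <count><char> pair:
  2H -> 'HH'
  7F -> 'FFFFFFF'
  9G -> 'GGGGGGGGG'
  7G -> 'GGGGGGG'
  3H -> 'HHH'
  5D -> 'DDDDD'
  9F -> 'FFFFFFFFF'

Decoded = HHFFFFFFFGGGGGGGGGGGGGGGGHHHDDDDDFFFFFFFFF


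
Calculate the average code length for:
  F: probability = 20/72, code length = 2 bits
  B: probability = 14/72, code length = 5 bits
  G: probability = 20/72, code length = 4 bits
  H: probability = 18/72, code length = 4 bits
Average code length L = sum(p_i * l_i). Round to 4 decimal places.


Weighted contributions p_i * l_i:
  F: (20/72) * 2 = 40/72
  B: (14/72) * 5 = 70/72
  G: (20/72) * 4 = 80/72
  H: (18/72) * 4 = 72/72
Sum = (40 + 70 + 80 + 72)/72 = 262/72

L = 262/72 = 3.6389 bits/symbol


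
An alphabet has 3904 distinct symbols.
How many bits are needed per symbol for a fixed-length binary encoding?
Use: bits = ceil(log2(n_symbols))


log2(3904) = 11.9307
Bracket: 2^11 = 2048 < 3904 <= 2^12 = 4096
So ceil(log2(3904)) = 12

bits = ceil(log2(3904)) = ceil(11.9307) = 12 bits


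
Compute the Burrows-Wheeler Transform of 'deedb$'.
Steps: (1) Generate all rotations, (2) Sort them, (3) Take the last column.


Rotations (sorted):
  0: $deedb -> last char: b
  1: b$deed -> last char: d
  2: db$dee -> last char: e
  3: deedb$ -> last char: $
  4: edb$de -> last char: e
  5: eedb$d -> last char: d


BWT = bde$ed


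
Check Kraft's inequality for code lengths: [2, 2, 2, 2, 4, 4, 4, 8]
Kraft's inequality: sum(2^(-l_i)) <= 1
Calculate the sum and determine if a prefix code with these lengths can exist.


Sum = 2^(-2) + 2^(-2) + 2^(-2) + 2^(-2) + 2^(-4) + 2^(-4) + 2^(-4) + 2^(-8)
    = 0.25 + 0.25 + 0.25 + 0.25 + 0.0625 + 0.0625 + 0.0625 + 0.00390625
    = 305/256 = 1.19140625
Since 1.19140625 > 1, Kraft's inequality is NOT satisfied.
A prefix code with these lengths CANNOT exist.

Kraft sum = 1.19140625. Not satisfied.


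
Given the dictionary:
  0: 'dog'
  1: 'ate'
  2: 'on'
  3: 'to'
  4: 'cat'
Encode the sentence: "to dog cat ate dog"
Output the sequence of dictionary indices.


Look up each word in the dictionary:
  'to' -> 3
  'dog' -> 0
  'cat' -> 4
  'ate' -> 1
  'dog' -> 0

Encoded: [3, 0, 4, 1, 0]


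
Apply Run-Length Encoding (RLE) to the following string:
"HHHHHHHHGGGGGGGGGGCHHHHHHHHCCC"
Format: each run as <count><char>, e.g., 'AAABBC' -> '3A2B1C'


Scanning runs left to right:
  i=0: run of 'H' x 8 -> '8H'
  i=8: run of 'G' x 10 -> '10G'
  i=18: run of 'C' x 1 -> '1C'
  i=19: run of 'H' x 8 -> '8H'
  i=27: run of 'C' x 3 -> '3C'

RLE = 8H10G1C8H3C


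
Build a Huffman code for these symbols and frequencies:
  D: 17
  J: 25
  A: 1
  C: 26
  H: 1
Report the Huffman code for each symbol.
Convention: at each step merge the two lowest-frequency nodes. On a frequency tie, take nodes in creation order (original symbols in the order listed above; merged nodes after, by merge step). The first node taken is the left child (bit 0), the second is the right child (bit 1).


Huffman tree construction:
Step 1: Merge A(1) + H(1) = 2
Step 2: Merge (A+H)(2) + D(17) = 19
Step 3: Merge ((A+H)+D)(19) + J(25) = 44
Step 4: Merge C(26) + (((A+H)+D)+J)(44) = 70
Read each symbol's code off the tree from the root (left child = 0, right child = 1).

Codes:
  D: 101 (length 3)
  J: 11 (length 2)
  A: 1000 (length 4)
  C: 0 (length 1)
  H: 1001 (length 4)
Average code length: 135/70 = 1.9286 bits/symbol


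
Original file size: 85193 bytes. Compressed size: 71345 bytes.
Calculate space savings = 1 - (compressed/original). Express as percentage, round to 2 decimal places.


ratio = compressed/original = 71345/85193 = 0.837451
savings = 1 - ratio = 1 - 0.837451 = 0.162549
as a percentage: 0.162549 * 100 = 16.25%

Space savings = 1 - 71345/85193 = 16.25%


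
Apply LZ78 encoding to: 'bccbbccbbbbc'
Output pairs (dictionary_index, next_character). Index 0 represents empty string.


LZ78 encoding steps:
Dictionary: {0: ''}
Step 1: w='' (idx 0), next='b' -> output (0, 'b'), add 'b' as idx 1
Step 2: w='' (idx 0), next='c' -> output (0, 'c'), add 'c' as idx 2
Step 3: w='c' (idx 2), next='b' -> output (2, 'b'), add 'cb' as idx 3
Step 4: w='b' (idx 1), next='c' -> output (1, 'c'), add 'bc' as idx 4
Step 5: w='cb' (idx 3), next='b' -> output (3, 'b'), add 'cbb' as idx 5
Step 6: w='b' (idx 1), next='b' -> output (1, 'b'), add 'bb' as idx 6
Step 7: w='c' (idx 2), end of input -> output (2, '')


Encoded: [(0, 'b'), (0, 'c'), (2, 'b'), (1, 'c'), (3, 'b'), (1, 'b'), (2, '')]


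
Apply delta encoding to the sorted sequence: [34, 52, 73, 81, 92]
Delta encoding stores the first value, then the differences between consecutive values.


First value: 34
Deltas:
  52 - 34 = 18
  73 - 52 = 21
  81 - 73 = 8
  92 - 81 = 11


Delta encoded: [34, 18, 21, 8, 11]


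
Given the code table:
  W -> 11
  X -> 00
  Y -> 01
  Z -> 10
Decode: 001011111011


Decoding:
00 -> X
10 -> Z
11 -> W
11 -> W
10 -> Z
11 -> W


Result: XZWWZW


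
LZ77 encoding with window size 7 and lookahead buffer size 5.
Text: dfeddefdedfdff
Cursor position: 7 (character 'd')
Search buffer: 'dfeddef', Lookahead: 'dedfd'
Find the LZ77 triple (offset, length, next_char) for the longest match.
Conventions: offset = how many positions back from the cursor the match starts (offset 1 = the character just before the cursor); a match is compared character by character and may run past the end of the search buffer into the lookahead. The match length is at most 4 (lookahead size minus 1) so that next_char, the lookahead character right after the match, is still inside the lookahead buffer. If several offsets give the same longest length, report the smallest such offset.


Try each offset into the search buffer:
  offset=1 (pos 6, char 'f'): match length 0
  offset=2 (pos 5, char 'e'): match length 0
  offset=3 (pos 4, char 'd'): match length 2
  offset=4 (pos 3, char 'd'): match length 1
  offset=5 (pos 2, char 'e'): match length 0
  offset=6 (pos 1, char 'f'): match length 0
  offset=7 (pos 0, char 'd'): match length 1
Longest match has length 2 at offset 3.
next_char = character at position 7 + 2 = 9 -> 'd'

Best match: offset=3, length=2 (matching 'de' starting at position 4)
LZ77 triple: (3, 2, 'd')


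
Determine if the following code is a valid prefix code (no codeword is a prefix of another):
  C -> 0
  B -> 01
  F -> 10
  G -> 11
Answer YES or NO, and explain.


Checking each pair (does one codeword prefix another?):
  C='0' vs B='01': prefix -- VIOLATION

NO -- this is NOT a valid prefix code. C (0) is a prefix of B (01).


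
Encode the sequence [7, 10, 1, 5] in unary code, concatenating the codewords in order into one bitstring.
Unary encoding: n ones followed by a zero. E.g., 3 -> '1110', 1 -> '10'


Encode each number as n ones followed by a terminating 0:
  7 -> 11111110 (8 bits)
  10 -> 11111111110 (11 bits)
  1 -> 10 (2 bits)
  5 -> 111110 (6 bits)
Total length = 8 + 11 + 2 + 6 = 27 bits.

Unary([7, 10, 1, 5]) = 111111101111111111010111110 (27 bits)


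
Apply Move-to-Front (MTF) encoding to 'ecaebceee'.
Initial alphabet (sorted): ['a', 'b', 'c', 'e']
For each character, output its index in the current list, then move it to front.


MTF encoding:
'e': index 3 in ['a', 'b', 'c', 'e'] -> ['e', 'a', 'b', 'c']
'c': index 3 in ['e', 'a', 'b', 'c'] -> ['c', 'e', 'a', 'b']
'a': index 2 in ['c', 'e', 'a', 'b'] -> ['a', 'c', 'e', 'b']
'e': index 2 in ['a', 'c', 'e', 'b'] -> ['e', 'a', 'c', 'b']
'b': index 3 in ['e', 'a', 'c', 'b'] -> ['b', 'e', 'a', 'c']
'c': index 3 in ['b', 'e', 'a', 'c'] -> ['c', 'b', 'e', 'a']
'e': index 2 in ['c', 'b', 'e', 'a'] -> ['e', 'c', 'b', 'a']
'e': index 0 in ['e', 'c', 'b', 'a'] -> ['e', 'c', 'b', 'a']
'e': index 0 in ['e', 'c', 'b', 'a'] -> ['e', 'c', 'b', 'a']


Output: [3, 3, 2, 2, 3, 3, 2, 0, 0]


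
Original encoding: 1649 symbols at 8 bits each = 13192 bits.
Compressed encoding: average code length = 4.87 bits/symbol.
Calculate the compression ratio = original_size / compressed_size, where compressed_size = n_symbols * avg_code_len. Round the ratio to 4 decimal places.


original_size = n_symbols * orig_bits = 1649 * 8 = 13192 bits
compressed_size = n_symbols * avg_code_len = 1649 * 4.87 = 8030.63 bits
ratio = original_size / compressed_size = 13192 / 8030.63 = 1.6427

Compression ratio = 1.6427


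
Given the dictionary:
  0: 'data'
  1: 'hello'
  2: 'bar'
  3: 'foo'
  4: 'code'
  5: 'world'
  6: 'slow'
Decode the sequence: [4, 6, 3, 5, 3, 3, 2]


Look up each index in the dictionary:
  4 -> 'code'
  6 -> 'slow'
  3 -> 'foo'
  5 -> 'world'
  3 -> 'foo'
  3 -> 'foo'
  2 -> 'bar'

Decoded: "code slow foo world foo foo bar"


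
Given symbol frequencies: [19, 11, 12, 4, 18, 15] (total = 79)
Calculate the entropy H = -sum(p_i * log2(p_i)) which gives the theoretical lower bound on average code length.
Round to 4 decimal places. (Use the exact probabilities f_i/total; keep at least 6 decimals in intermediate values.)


Per-symbol terms -p_i * log2(p_i) with p_i = f_i/79:
  p = 19/79 = 0.240506: log2(p) = -2.055853, -p*log2(p) = 0.494446
  p = 11/79 = 0.139241: log2(p) = -2.844349, -p*log2(p) = 0.396049
  p = 12/79 = 0.151899: log2(p) = -2.718818, -p*log2(p) = 0.412985
  p = 4/79 = 0.050633: log2(p) = -4.303781, -p*log2(p) = 0.217913
  p = 18/79 = 0.227848: log2(p) = -2.133856, -p*log2(p) = 0.486195
  p = 15/79 = 0.189873: log2(p) = -2.396890, -p*log2(p) = 0.455106
H = 0.494446 + 0.396049 + 0.412985 + 0.217913 + 0.486195 + 0.455106 = 2.462694

H = 2.4627 bits/symbol


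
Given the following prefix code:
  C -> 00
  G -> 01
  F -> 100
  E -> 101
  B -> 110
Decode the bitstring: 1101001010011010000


Decoding step by step:
Bits 110 -> B
Bits 100 -> F
Bits 101 -> E
Bits 00 -> C
Bits 110 -> B
Bits 100 -> F
Bits 00 -> C


Decoded message: BFECBFC


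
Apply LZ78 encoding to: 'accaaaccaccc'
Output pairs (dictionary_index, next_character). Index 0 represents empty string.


LZ78 encoding steps:
Dictionary: {0: ''}
Step 1: w='' (idx 0), next='a' -> output (0, 'a'), add 'a' as idx 1
Step 2: w='' (idx 0), next='c' -> output (0, 'c'), add 'c' as idx 2
Step 3: w='c' (idx 2), next='a' -> output (2, 'a'), add 'ca' as idx 3
Step 4: w='a' (idx 1), next='a' -> output (1, 'a'), add 'aa' as idx 4
Step 5: w='c' (idx 2), next='c' -> output (2, 'c'), add 'cc' as idx 5
Step 6: w='a' (idx 1), next='c' -> output (1, 'c'), add 'ac' as idx 6
Step 7: w='cc' (idx 5), end of input -> output (5, '')


Encoded: [(0, 'a'), (0, 'c'), (2, 'a'), (1, 'a'), (2, 'c'), (1, 'c'), (5, '')]


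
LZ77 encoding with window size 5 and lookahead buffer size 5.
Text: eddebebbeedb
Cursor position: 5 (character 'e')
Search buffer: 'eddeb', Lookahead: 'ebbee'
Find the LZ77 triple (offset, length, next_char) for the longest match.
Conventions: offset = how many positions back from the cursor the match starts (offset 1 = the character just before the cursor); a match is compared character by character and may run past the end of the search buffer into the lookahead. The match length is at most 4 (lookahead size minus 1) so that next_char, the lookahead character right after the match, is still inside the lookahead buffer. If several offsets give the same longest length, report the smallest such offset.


Try each offset into the search buffer:
  offset=1 (pos 4, char 'b'): match length 0
  offset=2 (pos 3, char 'e'): match length 2
  offset=3 (pos 2, char 'd'): match length 0
  offset=4 (pos 1, char 'd'): match length 0
  offset=5 (pos 0, char 'e'): match length 1
Longest match has length 2 at offset 2.
next_char = character at position 5 + 2 = 7 -> 'b'

Best match: offset=2, length=2 (matching 'eb' starting at position 3)
LZ77 triple: (2, 2, 'b')


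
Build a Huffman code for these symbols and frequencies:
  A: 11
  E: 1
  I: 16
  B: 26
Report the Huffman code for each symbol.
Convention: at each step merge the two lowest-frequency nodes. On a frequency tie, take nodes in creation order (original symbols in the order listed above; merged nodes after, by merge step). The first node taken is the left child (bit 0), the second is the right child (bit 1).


Huffman tree construction:
Step 1: Merge E(1) + A(11) = 12
Step 2: Merge (E+A)(12) + I(16) = 28
Step 3: Merge B(26) + ((E+A)+I)(28) = 54
Read each symbol's code off the tree from the root (left child = 0, right child = 1).

Codes:
  A: 101 (length 3)
  E: 100 (length 3)
  I: 11 (length 2)
  B: 0 (length 1)
Average code length: 94/54 = 1.7407 bits/symbol


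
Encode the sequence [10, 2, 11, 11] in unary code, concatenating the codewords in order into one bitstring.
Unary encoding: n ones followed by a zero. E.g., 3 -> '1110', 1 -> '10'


Encode each number as n ones followed by a terminating 0:
  10 -> 11111111110 (11 bits)
  2 -> 110 (3 bits)
  11 -> 111111111110 (12 bits)
  11 -> 111111111110 (12 bits)
Total length = 11 + 3 + 12 + 12 = 38 bits.

Unary([10, 2, 11, 11]) = 11111111110110111111111110111111111110 (38 bits)


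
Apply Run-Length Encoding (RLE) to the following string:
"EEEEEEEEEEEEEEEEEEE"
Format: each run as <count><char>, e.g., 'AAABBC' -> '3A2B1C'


Scanning runs left to right:
  i=0: run of 'E' x 19 -> '19E'

RLE = 19E


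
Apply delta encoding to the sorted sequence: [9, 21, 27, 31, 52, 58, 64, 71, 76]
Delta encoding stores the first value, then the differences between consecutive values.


First value: 9
Deltas:
  21 - 9 = 12
  27 - 21 = 6
  31 - 27 = 4
  52 - 31 = 21
  58 - 52 = 6
  64 - 58 = 6
  71 - 64 = 7
  76 - 71 = 5


Delta encoded: [9, 12, 6, 4, 21, 6, 6, 7, 5]


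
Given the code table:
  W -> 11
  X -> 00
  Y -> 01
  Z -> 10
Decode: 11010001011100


Decoding:
11 -> W
01 -> Y
00 -> X
01 -> Y
01 -> Y
11 -> W
00 -> X


Result: WYXYYWX


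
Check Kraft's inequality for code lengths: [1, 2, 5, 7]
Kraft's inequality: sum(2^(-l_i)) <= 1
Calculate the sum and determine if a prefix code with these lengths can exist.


Sum = 2^(-1) + 2^(-2) + 2^(-5) + 2^(-7)
    = 0.5 + 0.25 + 0.03125 + 0.0078125
    = 101/128 = 0.7890625
Since 0.7890625 <= 1, Kraft's inequality IS satisfied.
A prefix code with these lengths CAN exist.

Kraft sum = 0.7890625. Satisfied.


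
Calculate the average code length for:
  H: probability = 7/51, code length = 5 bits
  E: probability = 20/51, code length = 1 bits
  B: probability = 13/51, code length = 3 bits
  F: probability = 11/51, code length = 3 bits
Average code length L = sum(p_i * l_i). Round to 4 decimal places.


Weighted contributions p_i * l_i:
  H: (7/51) * 5 = 35/51
  E: (20/51) * 1 = 20/51
  B: (13/51) * 3 = 39/51
  F: (11/51) * 3 = 33/51
Sum = (35 + 20 + 39 + 33)/51 = 127/51

L = 127/51 = 2.4902 bits/symbol


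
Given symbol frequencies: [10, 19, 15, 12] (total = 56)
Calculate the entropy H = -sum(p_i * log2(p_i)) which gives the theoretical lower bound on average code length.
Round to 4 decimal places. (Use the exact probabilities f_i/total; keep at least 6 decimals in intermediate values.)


Per-symbol terms -p_i * log2(p_i) with p_i = f_i/56:
  p = 10/56 = 0.178571: log2(p) = -2.485427, -p*log2(p) = 0.443826
  p = 19/56 = 0.339286: log2(p) = -1.559427, -p*log2(p) = 0.529091
  p = 15/56 = 0.267857: log2(p) = -1.900464, -p*log2(p) = 0.509053
  p = 12/56 = 0.214286: log2(p) = -2.222392, -p*log2(p) = 0.476227
H = 0.443826 + 0.529091 + 0.509053 + 0.476227 = 1.958197

H = 1.9582 bits/symbol


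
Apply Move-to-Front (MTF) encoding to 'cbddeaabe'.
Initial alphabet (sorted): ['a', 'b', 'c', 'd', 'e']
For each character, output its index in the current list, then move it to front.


MTF encoding:
'c': index 2 in ['a', 'b', 'c', 'd', 'e'] -> ['c', 'a', 'b', 'd', 'e']
'b': index 2 in ['c', 'a', 'b', 'd', 'e'] -> ['b', 'c', 'a', 'd', 'e']
'd': index 3 in ['b', 'c', 'a', 'd', 'e'] -> ['d', 'b', 'c', 'a', 'e']
'd': index 0 in ['d', 'b', 'c', 'a', 'e'] -> ['d', 'b', 'c', 'a', 'e']
'e': index 4 in ['d', 'b', 'c', 'a', 'e'] -> ['e', 'd', 'b', 'c', 'a']
'a': index 4 in ['e', 'd', 'b', 'c', 'a'] -> ['a', 'e', 'd', 'b', 'c']
'a': index 0 in ['a', 'e', 'd', 'b', 'c'] -> ['a', 'e', 'd', 'b', 'c']
'b': index 3 in ['a', 'e', 'd', 'b', 'c'] -> ['b', 'a', 'e', 'd', 'c']
'e': index 2 in ['b', 'a', 'e', 'd', 'c'] -> ['e', 'b', 'a', 'd', 'c']


Output: [2, 2, 3, 0, 4, 4, 0, 3, 2]


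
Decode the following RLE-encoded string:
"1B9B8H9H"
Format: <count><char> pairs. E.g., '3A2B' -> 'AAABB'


Expanding each <count><char> pair:
  1B -> 'B'
  9B -> 'BBBBBBBBB'
  8H -> 'HHHHHHHH'
  9H -> 'HHHHHHHHH'

Decoded = BBBBBBBBBBHHHHHHHHHHHHHHHHH


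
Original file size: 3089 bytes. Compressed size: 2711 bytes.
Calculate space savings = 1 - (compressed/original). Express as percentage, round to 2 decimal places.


ratio = compressed/original = 2711/3089 = 0.87763
savings = 1 - ratio = 1 - 0.87763 = 0.12237
as a percentage: 0.12237 * 100 = 12.24%

Space savings = 1 - 2711/3089 = 12.24%


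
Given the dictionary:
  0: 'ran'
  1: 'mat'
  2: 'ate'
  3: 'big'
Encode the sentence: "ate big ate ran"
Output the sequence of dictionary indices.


Look up each word in the dictionary:
  'ate' -> 2
  'big' -> 3
  'ate' -> 2
  'ran' -> 0

Encoded: [2, 3, 2, 0]


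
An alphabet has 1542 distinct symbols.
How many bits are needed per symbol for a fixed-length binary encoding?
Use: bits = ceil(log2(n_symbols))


log2(1542) = 10.5906
Bracket: 2^10 = 1024 < 1542 <= 2^11 = 2048
So ceil(log2(1542)) = 11

bits = ceil(log2(1542)) = ceil(10.5906) = 11 bits


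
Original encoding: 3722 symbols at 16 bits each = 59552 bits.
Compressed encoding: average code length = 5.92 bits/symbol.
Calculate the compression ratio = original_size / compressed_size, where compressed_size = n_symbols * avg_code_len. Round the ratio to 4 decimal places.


original_size = n_symbols * orig_bits = 3722 * 16 = 59552 bits
compressed_size = n_symbols * avg_code_len = 3722 * 5.92 = 22034.24 bits
ratio = original_size / compressed_size = 59552 / 22034.24 = 2.7027

Compression ratio = 2.7027


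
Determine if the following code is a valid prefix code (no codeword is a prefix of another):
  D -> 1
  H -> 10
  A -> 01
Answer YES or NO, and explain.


Checking each pair (does one codeword prefix another?):
  D='1' vs H='10': prefix -- VIOLATION

NO -- this is NOT a valid prefix code. D (1) is a prefix of H (10).


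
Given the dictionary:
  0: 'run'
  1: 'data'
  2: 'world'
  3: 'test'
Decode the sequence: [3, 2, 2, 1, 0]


Look up each index in the dictionary:
  3 -> 'test'
  2 -> 'world'
  2 -> 'world'
  1 -> 'data'
  0 -> 'run'

Decoded: "test world world data run"


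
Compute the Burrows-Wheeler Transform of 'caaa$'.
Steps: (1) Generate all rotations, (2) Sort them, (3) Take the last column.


Rotations (sorted):
  0: $caaa -> last char: a
  1: a$caa -> last char: a
  2: aa$ca -> last char: a
  3: aaa$c -> last char: c
  4: caaa$ -> last char: $


BWT = aaac$


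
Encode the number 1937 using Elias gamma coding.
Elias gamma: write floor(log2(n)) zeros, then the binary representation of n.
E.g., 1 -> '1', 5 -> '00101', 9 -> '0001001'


num_bits = floor(log2(1937)) + 1 = 11
leading_zeros = num_bits - 1 = 10
binary(1937) = 11110010001

Elias gamma(1937) = '0000000000' + '11110010001' = 000000000011110010001 (21 bits)


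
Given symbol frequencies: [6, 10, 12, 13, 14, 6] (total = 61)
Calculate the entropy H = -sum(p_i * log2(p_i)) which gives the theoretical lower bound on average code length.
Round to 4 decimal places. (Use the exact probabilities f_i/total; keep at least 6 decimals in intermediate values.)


Per-symbol terms -p_i * log2(p_i) with p_i = f_i/61:
  p = 6/61 = 0.098361: log2(p) = -3.345775, -p*log2(p) = 0.329093
  p = 10/61 = 0.163934: log2(p) = -2.608809, -p*log2(p) = 0.427674
  p = 12/61 = 0.196721: log2(p) = -2.345775, -p*log2(p) = 0.461464
  p = 13/61 = 0.213115: log2(p) = -2.230298, -p*log2(p) = 0.475309
  p = 14/61 = 0.229508: log2(p) = -2.123382, -p*log2(p) = 0.487334
  p = 6/61 = 0.098361: log2(p) = -3.345775, -p*log2(p) = 0.329093
H = 0.329093 + 0.427674 + 0.461464 + 0.475309 + 0.487334 + 0.329093 = 2.509967

H = 2.51 bits/symbol


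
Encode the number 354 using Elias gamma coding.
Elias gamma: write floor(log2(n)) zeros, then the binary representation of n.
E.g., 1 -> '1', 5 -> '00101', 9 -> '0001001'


num_bits = floor(log2(354)) + 1 = 9
leading_zeros = num_bits - 1 = 8
binary(354) = 101100010

Elias gamma(354) = '00000000' + '101100010' = 00000000101100010 (17 bits)


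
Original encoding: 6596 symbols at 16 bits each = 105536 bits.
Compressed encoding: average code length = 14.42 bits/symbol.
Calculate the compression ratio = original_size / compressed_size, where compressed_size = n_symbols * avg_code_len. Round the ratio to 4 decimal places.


original_size = n_symbols * orig_bits = 6596 * 16 = 105536 bits
compressed_size = n_symbols * avg_code_len = 6596 * 14.42 = 95114.32 bits
ratio = original_size / compressed_size = 105536 / 95114.32 = 1.1096

Compression ratio = 1.1096


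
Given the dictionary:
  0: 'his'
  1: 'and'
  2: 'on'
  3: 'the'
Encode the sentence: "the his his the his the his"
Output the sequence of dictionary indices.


Look up each word in the dictionary:
  'the' -> 3
  'his' -> 0
  'his' -> 0
  'the' -> 3
  'his' -> 0
  'the' -> 3
  'his' -> 0

Encoded: [3, 0, 0, 3, 0, 3, 0]


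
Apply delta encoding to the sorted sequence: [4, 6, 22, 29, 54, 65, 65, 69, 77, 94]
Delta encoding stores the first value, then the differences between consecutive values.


First value: 4
Deltas:
  6 - 4 = 2
  22 - 6 = 16
  29 - 22 = 7
  54 - 29 = 25
  65 - 54 = 11
  65 - 65 = 0
  69 - 65 = 4
  77 - 69 = 8
  94 - 77 = 17


Delta encoded: [4, 2, 16, 7, 25, 11, 0, 4, 8, 17]


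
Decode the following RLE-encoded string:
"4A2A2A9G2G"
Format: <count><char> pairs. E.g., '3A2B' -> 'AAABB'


Expanding each <count><char> pair:
  4A -> 'AAAA'
  2A -> 'AA'
  2A -> 'AA'
  9G -> 'GGGGGGGGG'
  2G -> 'GG'

Decoded = AAAAAAAAGGGGGGGGGGG


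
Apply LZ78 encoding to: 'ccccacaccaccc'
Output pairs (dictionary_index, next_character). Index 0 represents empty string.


LZ78 encoding steps:
Dictionary: {0: ''}
Step 1: w='' (idx 0), next='c' -> output (0, 'c'), add 'c' as idx 1
Step 2: w='c' (idx 1), next='c' -> output (1, 'c'), add 'cc' as idx 2
Step 3: w='c' (idx 1), next='a' -> output (1, 'a'), add 'ca' as idx 3
Step 4: w='ca' (idx 3), next='c' -> output (3, 'c'), add 'cac' as idx 4
Step 5: w='cac' (idx 4), next='c' -> output (4, 'c'), add 'cacc' as idx 5
Step 6: w='c' (idx 1), end of input -> output (1, '')


Encoded: [(0, 'c'), (1, 'c'), (1, 'a'), (3, 'c'), (4, 'c'), (1, '')]


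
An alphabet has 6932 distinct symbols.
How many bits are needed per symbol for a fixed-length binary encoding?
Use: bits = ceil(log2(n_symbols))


log2(6932) = 12.7591
Bracket: 2^12 = 4096 < 6932 <= 2^13 = 8192
So ceil(log2(6932)) = 13

bits = ceil(log2(6932)) = ceil(12.7591) = 13 bits


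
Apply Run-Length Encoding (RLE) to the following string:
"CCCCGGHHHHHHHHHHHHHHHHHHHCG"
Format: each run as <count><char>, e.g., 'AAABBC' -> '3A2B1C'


Scanning runs left to right:
  i=0: run of 'C' x 4 -> '4C'
  i=4: run of 'G' x 2 -> '2G'
  i=6: run of 'H' x 19 -> '19H'
  i=25: run of 'C' x 1 -> '1C'
  i=26: run of 'G' x 1 -> '1G'

RLE = 4C2G19H1C1G


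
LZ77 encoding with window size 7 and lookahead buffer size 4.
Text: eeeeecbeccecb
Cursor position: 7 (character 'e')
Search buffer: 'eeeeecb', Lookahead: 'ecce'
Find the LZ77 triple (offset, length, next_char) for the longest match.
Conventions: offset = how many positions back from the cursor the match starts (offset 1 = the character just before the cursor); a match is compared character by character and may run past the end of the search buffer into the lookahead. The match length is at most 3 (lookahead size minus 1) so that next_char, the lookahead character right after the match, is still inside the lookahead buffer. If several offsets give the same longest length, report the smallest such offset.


Try each offset into the search buffer:
  offset=1 (pos 6, char 'b'): match length 0
  offset=2 (pos 5, char 'c'): match length 0
  offset=3 (pos 4, char 'e'): match length 2
  offset=4 (pos 3, char 'e'): match length 1
  offset=5 (pos 2, char 'e'): match length 1
  offset=6 (pos 1, char 'e'): match length 1
  offset=7 (pos 0, char 'e'): match length 1
Longest match has length 2 at offset 3.
next_char = character at position 7 + 2 = 9 -> 'c'

Best match: offset=3, length=2 (matching 'ec' starting at position 4)
LZ77 triple: (3, 2, 'c')


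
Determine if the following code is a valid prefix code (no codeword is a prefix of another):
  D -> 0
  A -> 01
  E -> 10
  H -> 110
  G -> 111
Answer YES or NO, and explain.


Checking each pair (does one codeword prefix another?):
  D='0' vs A='01': prefix -- VIOLATION

NO -- this is NOT a valid prefix code. D (0) is a prefix of A (01).


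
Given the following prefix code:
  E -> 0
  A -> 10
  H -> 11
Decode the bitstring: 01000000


Decoding step by step:
Bits 0 -> E
Bits 10 -> A
Bits 0 -> E
Bits 0 -> E
Bits 0 -> E
Bits 0 -> E
Bits 0 -> E


Decoded message: EAEEEEE


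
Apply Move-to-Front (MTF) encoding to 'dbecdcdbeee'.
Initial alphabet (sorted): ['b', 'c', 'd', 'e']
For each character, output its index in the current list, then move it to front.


MTF encoding:
'd': index 2 in ['b', 'c', 'd', 'e'] -> ['d', 'b', 'c', 'e']
'b': index 1 in ['d', 'b', 'c', 'e'] -> ['b', 'd', 'c', 'e']
'e': index 3 in ['b', 'd', 'c', 'e'] -> ['e', 'b', 'd', 'c']
'c': index 3 in ['e', 'b', 'd', 'c'] -> ['c', 'e', 'b', 'd']
'd': index 3 in ['c', 'e', 'b', 'd'] -> ['d', 'c', 'e', 'b']
'c': index 1 in ['d', 'c', 'e', 'b'] -> ['c', 'd', 'e', 'b']
'd': index 1 in ['c', 'd', 'e', 'b'] -> ['d', 'c', 'e', 'b']
'b': index 3 in ['d', 'c', 'e', 'b'] -> ['b', 'd', 'c', 'e']
'e': index 3 in ['b', 'd', 'c', 'e'] -> ['e', 'b', 'd', 'c']
'e': index 0 in ['e', 'b', 'd', 'c'] -> ['e', 'b', 'd', 'c']
'e': index 0 in ['e', 'b', 'd', 'c'] -> ['e', 'b', 'd', 'c']


Output: [2, 1, 3, 3, 3, 1, 1, 3, 3, 0, 0]


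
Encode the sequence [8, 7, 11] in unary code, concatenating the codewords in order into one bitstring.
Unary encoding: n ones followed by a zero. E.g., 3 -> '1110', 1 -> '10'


Encode each number as n ones followed by a terminating 0:
  8 -> 111111110 (9 bits)
  7 -> 11111110 (8 bits)
  11 -> 111111111110 (12 bits)
Total length = 9 + 8 + 12 = 29 bits.

Unary([8, 7, 11]) = 11111111011111110111111111110 (29 bits)


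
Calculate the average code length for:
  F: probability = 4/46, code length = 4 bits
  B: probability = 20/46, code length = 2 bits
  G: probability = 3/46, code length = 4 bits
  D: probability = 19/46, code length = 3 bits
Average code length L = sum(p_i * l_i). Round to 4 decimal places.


Weighted contributions p_i * l_i:
  F: (4/46) * 4 = 16/46
  B: (20/46) * 2 = 40/46
  G: (3/46) * 4 = 12/46
  D: (19/46) * 3 = 57/46
Sum = (16 + 40 + 12 + 57)/46 = 125/46

L = 125/46 = 2.7174 bits/symbol


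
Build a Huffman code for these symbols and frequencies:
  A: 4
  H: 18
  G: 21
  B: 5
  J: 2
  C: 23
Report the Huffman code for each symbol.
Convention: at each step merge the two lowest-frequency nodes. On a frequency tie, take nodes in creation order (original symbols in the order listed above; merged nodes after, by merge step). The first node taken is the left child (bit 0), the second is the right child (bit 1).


Huffman tree construction:
Step 1: Merge J(2) + A(4) = 6
Step 2: Merge B(5) + (J+A)(6) = 11
Step 3: Merge (B+(J+A))(11) + H(18) = 29
Step 4: Merge G(21) + C(23) = 44
Step 5: Merge ((B+(J+A))+H)(29) + (G+C)(44) = 73
Read each symbol's code off the tree from the root (left child = 0, right child = 1).

Codes:
  A: 0011 (length 4)
  H: 01 (length 2)
  G: 10 (length 2)
  B: 000 (length 3)
  J: 0010 (length 4)
  C: 11 (length 2)
Average code length: 163/73 = 2.2329 bits/symbol


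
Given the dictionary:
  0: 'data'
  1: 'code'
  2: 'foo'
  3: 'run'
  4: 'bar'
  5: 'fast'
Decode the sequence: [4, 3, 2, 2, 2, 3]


Look up each index in the dictionary:
  4 -> 'bar'
  3 -> 'run'
  2 -> 'foo'
  2 -> 'foo'
  2 -> 'foo'
  3 -> 'run'

Decoded: "bar run foo foo foo run"


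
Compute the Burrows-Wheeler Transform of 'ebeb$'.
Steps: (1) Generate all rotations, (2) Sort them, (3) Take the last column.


Rotations (sorted):
  0: $ebeb -> last char: b
  1: b$ebe -> last char: e
  2: beb$e -> last char: e
  3: eb$eb -> last char: b
  4: ebeb$ -> last char: $


BWT = beeb$


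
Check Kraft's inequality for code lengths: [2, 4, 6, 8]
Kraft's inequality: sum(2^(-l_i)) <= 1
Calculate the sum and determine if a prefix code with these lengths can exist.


Sum = 2^(-2) + 2^(-4) + 2^(-6) + 2^(-8)
    = 0.25 + 0.0625 + 0.015625 + 0.00390625
    = 85/256 = 0.33203125
Since 0.33203125 <= 1, Kraft's inequality IS satisfied.
A prefix code with these lengths CAN exist.

Kraft sum = 0.33203125. Satisfied.


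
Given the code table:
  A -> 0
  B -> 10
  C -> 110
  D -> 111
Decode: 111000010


Decoding:
111 -> D
0 -> A
0 -> A
0 -> A
0 -> A
10 -> B


Result: DAAAAB


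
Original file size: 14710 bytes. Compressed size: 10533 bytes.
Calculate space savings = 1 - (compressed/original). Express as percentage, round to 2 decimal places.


ratio = compressed/original = 10533/14710 = 0.716044
savings = 1 - ratio = 1 - 0.716044 = 0.283956
as a percentage: 0.283956 * 100 = 28.4%

Space savings = 1 - 10533/14710 = 28.4%


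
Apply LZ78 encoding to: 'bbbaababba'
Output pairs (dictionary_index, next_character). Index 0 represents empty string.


LZ78 encoding steps:
Dictionary: {0: ''}
Step 1: w='' (idx 0), next='b' -> output (0, 'b'), add 'b' as idx 1
Step 2: w='b' (idx 1), next='b' -> output (1, 'b'), add 'bb' as idx 2
Step 3: w='' (idx 0), next='a' -> output (0, 'a'), add 'a' as idx 3
Step 4: w='a' (idx 3), next='b' -> output (3, 'b'), add 'ab' as idx 4
Step 5: w='ab' (idx 4), next='b' -> output (4, 'b'), add 'abb' as idx 5
Step 6: w='a' (idx 3), end of input -> output (3, '')


Encoded: [(0, 'b'), (1, 'b'), (0, 'a'), (3, 'b'), (4, 'b'), (3, '')]


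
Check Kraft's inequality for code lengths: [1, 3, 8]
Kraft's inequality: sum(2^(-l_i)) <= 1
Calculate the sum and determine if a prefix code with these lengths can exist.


Sum = 2^(-1) + 2^(-3) + 2^(-8)
    = 0.5 + 0.125 + 0.00390625
    = 161/256 = 0.62890625
Since 0.62890625 <= 1, Kraft's inequality IS satisfied.
A prefix code with these lengths CAN exist.

Kraft sum = 0.62890625. Satisfied.


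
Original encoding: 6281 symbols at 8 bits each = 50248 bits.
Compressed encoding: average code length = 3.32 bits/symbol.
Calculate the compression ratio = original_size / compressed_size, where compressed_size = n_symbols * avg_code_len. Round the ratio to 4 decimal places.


original_size = n_symbols * orig_bits = 6281 * 8 = 50248 bits
compressed_size = n_symbols * avg_code_len = 6281 * 3.32 = 20852.92 bits
ratio = original_size / compressed_size = 50248 / 20852.92 = 2.4096

Compression ratio = 2.4096


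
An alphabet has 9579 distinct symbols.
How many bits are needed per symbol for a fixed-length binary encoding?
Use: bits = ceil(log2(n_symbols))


log2(9579) = 13.2257
Bracket: 2^13 = 8192 < 9579 <= 2^14 = 16384
So ceil(log2(9579)) = 14

bits = ceil(log2(9579)) = ceil(13.2257) = 14 bits


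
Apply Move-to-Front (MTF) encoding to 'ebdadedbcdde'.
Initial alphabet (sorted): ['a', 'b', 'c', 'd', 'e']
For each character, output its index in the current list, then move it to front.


MTF encoding:
'e': index 4 in ['a', 'b', 'c', 'd', 'e'] -> ['e', 'a', 'b', 'c', 'd']
'b': index 2 in ['e', 'a', 'b', 'c', 'd'] -> ['b', 'e', 'a', 'c', 'd']
'd': index 4 in ['b', 'e', 'a', 'c', 'd'] -> ['d', 'b', 'e', 'a', 'c']
'a': index 3 in ['d', 'b', 'e', 'a', 'c'] -> ['a', 'd', 'b', 'e', 'c']
'd': index 1 in ['a', 'd', 'b', 'e', 'c'] -> ['d', 'a', 'b', 'e', 'c']
'e': index 3 in ['d', 'a', 'b', 'e', 'c'] -> ['e', 'd', 'a', 'b', 'c']
'd': index 1 in ['e', 'd', 'a', 'b', 'c'] -> ['d', 'e', 'a', 'b', 'c']
'b': index 3 in ['d', 'e', 'a', 'b', 'c'] -> ['b', 'd', 'e', 'a', 'c']
'c': index 4 in ['b', 'd', 'e', 'a', 'c'] -> ['c', 'b', 'd', 'e', 'a']
'd': index 2 in ['c', 'b', 'd', 'e', 'a'] -> ['d', 'c', 'b', 'e', 'a']
'd': index 0 in ['d', 'c', 'b', 'e', 'a'] -> ['d', 'c', 'b', 'e', 'a']
'e': index 3 in ['d', 'c', 'b', 'e', 'a'] -> ['e', 'd', 'c', 'b', 'a']


Output: [4, 2, 4, 3, 1, 3, 1, 3, 4, 2, 0, 3]


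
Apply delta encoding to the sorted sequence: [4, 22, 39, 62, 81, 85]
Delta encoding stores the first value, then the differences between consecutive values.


First value: 4
Deltas:
  22 - 4 = 18
  39 - 22 = 17
  62 - 39 = 23
  81 - 62 = 19
  85 - 81 = 4


Delta encoded: [4, 18, 17, 23, 19, 4]


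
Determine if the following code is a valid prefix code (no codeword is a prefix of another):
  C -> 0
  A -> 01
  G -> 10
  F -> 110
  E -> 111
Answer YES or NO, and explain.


Checking each pair (does one codeword prefix another?):
  C='0' vs A='01': prefix -- VIOLATION

NO -- this is NOT a valid prefix code. C (0) is a prefix of A (01).


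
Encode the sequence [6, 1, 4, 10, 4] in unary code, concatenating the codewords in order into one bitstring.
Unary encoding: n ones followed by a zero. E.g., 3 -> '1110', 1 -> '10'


Encode each number as n ones followed by a terminating 0:
  6 -> 1111110 (7 bits)
  1 -> 10 (2 bits)
  4 -> 11110 (5 bits)
  10 -> 11111111110 (11 bits)
  4 -> 11110 (5 bits)
Total length = 7 + 2 + 5 + 11 + 5 = 30 bits.

Unary([6, 1, 4, 10, 4]) = 111111010111101111111111011110 (30 bits)


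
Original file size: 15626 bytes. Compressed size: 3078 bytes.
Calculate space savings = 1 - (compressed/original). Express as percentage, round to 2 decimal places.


ratio = compressed/original = 3078/15626 = 0.196979
savings = 1 - ratio = 1 - 0.196979 = 0.803021
as a percentage: 0.803021 * 100 = 80.3%

Space savings = 1 - 3078/15626 = 80.3%


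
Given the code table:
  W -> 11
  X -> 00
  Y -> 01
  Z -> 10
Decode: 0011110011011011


Decoding:
00 -> X
11 -> W
11 -> W
00 -> X
11 -> W
01 -> Y
10 -> Z
11 -> W


Result: XWWXWYZW


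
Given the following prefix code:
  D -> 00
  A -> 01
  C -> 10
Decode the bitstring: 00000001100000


Decoding step by step:
Bits 00 -> D
Bits 00 -> D
Bits 00 -> D
Bits 01 -> A
Bits 10 -> C
Bits 00 -> D
Bits 00 -> D


Decoded message: DDDACDD


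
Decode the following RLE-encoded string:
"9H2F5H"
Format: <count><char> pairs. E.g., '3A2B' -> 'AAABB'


Expanding each <count><char> pair:
  9H -> 'HHHHHHHHH'
  2F -> 'FF'
  5H -> 'HHHHH'

Decoded = HHHHHHHHHFFHHHHH


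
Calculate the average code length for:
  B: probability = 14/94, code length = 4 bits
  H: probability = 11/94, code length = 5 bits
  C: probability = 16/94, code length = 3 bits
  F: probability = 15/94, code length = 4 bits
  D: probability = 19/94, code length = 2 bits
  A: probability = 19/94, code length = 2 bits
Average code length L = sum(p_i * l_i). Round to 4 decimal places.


Weighted contributions p_i * l_i:
  B: (14/94) * 4 = 56/94
  H: (11/94) * 5 = 55/94
  C: (16/94) * 3 = 48/94
  F: (15/94) * 4 = 60/94
  D: (19/94) * 2 = 38/94
  A: (19/94) * 2 = 38/94
Sum = (56 + 55 + 48 + 60 + 38 + 38)/94 = 295/94

L = 295/94 = 3.1383 bits/symbol


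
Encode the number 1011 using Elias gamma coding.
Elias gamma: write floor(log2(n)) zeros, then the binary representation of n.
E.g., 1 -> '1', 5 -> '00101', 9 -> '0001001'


num_bits = floor(log2(1011)) + 1 = 10
leading_zeros = num_bits - 1 = 9
binary(1011) = 1111110011

Elias gamma(1011) = '000000000' + '1111110011' = 0000000001111110011 (19 bits)


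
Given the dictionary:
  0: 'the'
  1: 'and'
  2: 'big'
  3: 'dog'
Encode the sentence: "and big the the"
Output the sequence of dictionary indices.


Look up each word in the dictionary:
  'and' -> 1
  'big' -> 2
  'the' -> 0
  'the' -> 0

Encoded: [1, 2, 0, 0]


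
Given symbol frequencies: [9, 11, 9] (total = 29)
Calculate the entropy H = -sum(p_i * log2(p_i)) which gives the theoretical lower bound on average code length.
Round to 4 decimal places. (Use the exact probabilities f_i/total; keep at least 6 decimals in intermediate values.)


Per-symbol terms -p_i * log2(p_i) with p_i = f_i/29:
  p = 9/29 = 0.310345: log2(p) = -1.688056, -p*log2(p) = 0.523879
  p = 11/29 = 0.379310: log2(p) = -1.398549, -p*log2(p) = 0.530484
  p = 9/29 = 0.310345: log2(p) = -1.688056, -p*log2(p) = 0.523879
H = 0.523879 + 0.530484 + 0.523879 = 1.578242

H = 1.5782 bits/symbol


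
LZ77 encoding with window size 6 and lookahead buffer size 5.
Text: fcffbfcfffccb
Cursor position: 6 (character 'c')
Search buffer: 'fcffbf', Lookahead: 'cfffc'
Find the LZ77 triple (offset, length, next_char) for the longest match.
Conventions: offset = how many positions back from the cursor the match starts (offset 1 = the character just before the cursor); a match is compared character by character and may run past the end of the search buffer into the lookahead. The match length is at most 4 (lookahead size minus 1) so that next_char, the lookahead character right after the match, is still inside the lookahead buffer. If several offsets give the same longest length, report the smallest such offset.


Try each offset into the search buffer:
  offset=1 (pos 5, char 'f'): match length 0
  offset=2 (pos 4, char 'b'): match length 0
  offset=3 (pos 3, char 'f'): match length 0
  offset=4 (pos 2, char 'f'): match length 0
  offset=5 (pos 1, char 'c'): match length 3
  offset=6 (pos 0, char 'f'): match length 0
Longest match has length 3 at offset 5.
next_char = character at position 6 + 3 = 9 -> 'f'

Best match: offset=5, length=3 (matching 'cff' starting at position 1)
LZ77 triple: (5, 3, 'f')


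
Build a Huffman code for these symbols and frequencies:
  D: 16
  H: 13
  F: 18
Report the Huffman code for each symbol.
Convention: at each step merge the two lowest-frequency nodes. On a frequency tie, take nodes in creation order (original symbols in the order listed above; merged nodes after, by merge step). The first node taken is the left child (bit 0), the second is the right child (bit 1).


Huffman tree construction:
Step 1: Merge H(13) + D(16) = 29
Step 2: Merge F(18) + (H+D)(29) = 47
Read each symbol's code off the tree from the root (left child = 0, right child = 1).

Codes:
  D: 11 (length 2)
  H: 10 (length 2)
  F: 0 (length 1)
Average code length: 76/47 = 1.6170 bits/symbol


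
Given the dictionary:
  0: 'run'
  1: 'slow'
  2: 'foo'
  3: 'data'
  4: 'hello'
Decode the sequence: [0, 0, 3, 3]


Look up each index in the dictionary:
  0 -> 'run'
  0 -> 'run'
  3 -> 'data'
  3 -> 'data'

Decoded: "run run data data"


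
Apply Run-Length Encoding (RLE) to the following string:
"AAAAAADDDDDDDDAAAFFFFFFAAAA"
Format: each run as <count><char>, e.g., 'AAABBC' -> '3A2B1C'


Scanning runs left to right:
  i=0: run of 'A' x 6 -> '6A'
  i=6: run of 'D' x 8 -> '8D'
  i=14: run of 'A' x 3 -> '3A'
  i=17: run of 'F' x 6 -> '6F'
  i=23: run of 'A' x 4 -> '4A'

RLE = 6A8D3A6F4A


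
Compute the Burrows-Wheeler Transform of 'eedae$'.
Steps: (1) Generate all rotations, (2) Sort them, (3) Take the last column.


Rotations (sorted):
  0: $eedae -> last char: e
  1: ae$eed -> last char: d
  2: dae$ee -> last char: e
  3: e$eeda -> last char: a
  4: edae$e -> last char: e
  5: eedae$ -> last char: $


BWT = edeae$


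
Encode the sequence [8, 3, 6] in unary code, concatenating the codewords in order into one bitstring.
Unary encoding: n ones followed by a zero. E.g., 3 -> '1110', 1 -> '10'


Encode each number as n ones followed by a terminating 0:
  8 -> 111111110 (9 bits)
  3 -> 1110 (4 bits)
  6 -> 1111110 (7 bits)
Total length = 9 + 4 + 7 = 20 bits.

Unary([8, 3, 6]) = 11111111011101111110 (20 bits)
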